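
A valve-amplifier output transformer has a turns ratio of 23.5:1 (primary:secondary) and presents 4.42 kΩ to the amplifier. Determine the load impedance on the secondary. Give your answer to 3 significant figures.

Z_s ≈ 8.00 Ω

Z_s = Z_p/(N_p/N_s)² = 4420/23.5² = 8.00 Ω.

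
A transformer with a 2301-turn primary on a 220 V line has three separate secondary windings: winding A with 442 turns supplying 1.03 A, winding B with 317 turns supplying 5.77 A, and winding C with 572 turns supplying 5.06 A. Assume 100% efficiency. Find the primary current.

V_A = 220 × 442/2301 = 42.260 V; V_B = 220 × 317/2301 = 30.309 V; V_C = 220 × 572/2301 = 54.689 V.
P_out = V_A I_A + V_B I_B + V_C I_C = 42.260×1.03 + 30.309×5.77 + 54.689×5.06 = 43.528 + 174.88 + 276.73 = 495.14 W.
Ideal ⇒ P_in = P_out, so I_p = P_out/V_p = 495.14/220 = 2.25 A.

I_p ≈ 2.25 A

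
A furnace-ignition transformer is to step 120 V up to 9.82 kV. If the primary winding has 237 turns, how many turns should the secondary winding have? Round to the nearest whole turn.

N_s/N_p = V_s/V_p, so N_s = 237 × 9820/120 = 19394.5 ≈ 19394 turns.

N_s = 19394 turns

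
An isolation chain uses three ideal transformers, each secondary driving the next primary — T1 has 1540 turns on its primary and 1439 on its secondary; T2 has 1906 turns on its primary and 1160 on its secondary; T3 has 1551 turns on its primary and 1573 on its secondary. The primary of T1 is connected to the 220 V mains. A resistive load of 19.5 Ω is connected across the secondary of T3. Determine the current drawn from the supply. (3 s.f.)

I_supply ≈ 3.75 A

After T1: V = 220.00 × 1439/1540 = 205.57 V.
After T2: V = 205.57 × 1160/1906 = 125.11 V.
After T3: V = 125.11 × 1573/1551 = 126.89 V.
I_load = 126.89/19.5 = 6.5070 A, so P_out = 126.89 × 6.5070 = 825.65 W.
All ideal ⇒ P_in = P_out, so I_supply = 825.65/220 = 3.75 A.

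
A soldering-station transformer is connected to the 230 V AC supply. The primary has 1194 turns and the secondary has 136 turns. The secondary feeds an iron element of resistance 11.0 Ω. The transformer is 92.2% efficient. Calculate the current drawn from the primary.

V_s = 230 × 136/1194 = 26.198 V.
I_s = V_s/R = 26.198/11.0 = 2.3816 A.
P_out = V_s I_s = 26.198 × 2.3816 = 62.392 W.
P_in = P_out/η = 62.392/0.922 = 67.671 W.
I_p = P_in/V_p = 67.671/230 = 0.294 A.

I_p ≈ 0.294 A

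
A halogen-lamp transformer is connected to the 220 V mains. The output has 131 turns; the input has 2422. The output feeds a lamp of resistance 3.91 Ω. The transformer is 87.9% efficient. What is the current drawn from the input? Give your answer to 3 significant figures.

V_out = 220 × 131/2422 = 11.899 V.
I_out = V_out/R = 11.899/3.91 = 3.0433 A.
P_out = V_out I_out = 11.899 × 3.0433 = 36.213 W.
P_in = P_out/η = 36.213/0.879 = 41.198 W.
I_in = P_in/V_in = 41.198/220 = 0.187 A.

I_in ≈ 0.187 A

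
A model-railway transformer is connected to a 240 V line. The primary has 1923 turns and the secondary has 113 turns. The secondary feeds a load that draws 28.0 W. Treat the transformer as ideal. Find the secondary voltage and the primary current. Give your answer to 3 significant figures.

V_s ≈ 14.1 V, I_p ≈ 0.117 A

V_s = V_p × N_s/N_p = 240 × 113/1923 = 14.103 V.
I_s = P/V_s = 28.0/14.103 = 1.9854 A.
I_p = I_s × N_s/N_p = 1.9854 × 113/1923 = 0.117 A.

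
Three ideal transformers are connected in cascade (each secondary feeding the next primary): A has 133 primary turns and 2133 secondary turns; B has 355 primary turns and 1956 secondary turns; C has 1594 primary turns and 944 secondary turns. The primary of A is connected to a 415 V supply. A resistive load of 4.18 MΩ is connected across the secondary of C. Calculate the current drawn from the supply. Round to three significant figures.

I_supply ≈ 0.272 A

After A: V = 415.00 × 2133/133 = 6655.6 V.
After B: V = 6655.6 × 1956/355 = 36671 V.
After C: V = 36671 × 944/1594 = 21718 V.
I_load = 21718/(4.18×10^6) = 0.0051956 A, so P_out = 21718 × 0.0051956 = 112.84 W.
All ideal ⇒ P_in = P_out, so I_supply = 112.84/415 = 0.272 A.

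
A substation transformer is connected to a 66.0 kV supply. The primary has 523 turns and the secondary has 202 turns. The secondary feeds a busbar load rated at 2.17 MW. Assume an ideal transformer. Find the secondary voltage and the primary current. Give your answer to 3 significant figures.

V_s = V_p × N_s/N_p = 66000 × 202/523 = 25491 V.
I_s = P/V_s = 2.17×10^6/25491 = 85.127 A.
I_p = I_s × N_s/N_p = 85.127 × 202/523 = 32.9 A.

V_s ≈ 25500 V, I_p ≈ 32.9 A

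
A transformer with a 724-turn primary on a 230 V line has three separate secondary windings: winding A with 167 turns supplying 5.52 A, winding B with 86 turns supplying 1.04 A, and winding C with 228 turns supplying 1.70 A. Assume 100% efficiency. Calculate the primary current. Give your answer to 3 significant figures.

I_p ≈ 1.93 A

V_A = 230 × 167/724 = 53.052 V; V_B = 230 × 86/724 = 27.320 V; V_C = 230 × 228/724 = 72.431 V.
P_out = V_A I_A + V_B I_B + V_C I_C = 53.052×5.52 + 27.320×1.04 + 72.431×1.70 = 292.85 + 28.413 + 123.13 = 444.40 W.
Ideal ⇒ P_in = P_out, so I_p = P_out/V_p = 444.40/230 = 1.93 A.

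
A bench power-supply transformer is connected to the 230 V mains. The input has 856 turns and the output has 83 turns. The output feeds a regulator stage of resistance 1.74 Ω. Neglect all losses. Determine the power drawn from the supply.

P ≈ 286 W

V_out = V_in × N_out/N_in = 230 × 83/856 = 22.301 V.
I_out = V_out/R = 22.301/1.74 = 12.817 A.
I_in = I_out × N_out/N_in = 12.817 × 83/856 = 1.2428 A.
P = V_in I_in = 230 × 1.2428 = 286 W.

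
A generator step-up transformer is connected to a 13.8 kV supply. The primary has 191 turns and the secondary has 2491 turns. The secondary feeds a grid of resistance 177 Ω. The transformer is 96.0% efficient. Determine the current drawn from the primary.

V_s = 13800 × 2491/191 = 179980 V.
I_s = V_s/R = 179980/177 = 1016.8 A.
P_out = V_s I_s = 179980 × 1016.8 = 1.8301×10^8 W.
P_in = P_out/η = 1.8301×10^8/0.960 = 1.9063×10^8 W.
I_p = P_in/V_p = 1.9063×10^8/13800 = 13800 A.

I_p ≈ 13800 A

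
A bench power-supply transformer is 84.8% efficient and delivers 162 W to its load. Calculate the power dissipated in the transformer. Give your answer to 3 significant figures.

P_in = P_out/η = 162/0.848 = 191.038 W.
P_loss = P_in − P_out = 191.038 − 162 = 29.0 W.

P_loss ≈ 29.0 W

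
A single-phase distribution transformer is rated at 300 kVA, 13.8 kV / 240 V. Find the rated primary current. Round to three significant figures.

I_p ≈ 21.7 A

I_p = S/V_p = 300000/13800 = 21.7 A.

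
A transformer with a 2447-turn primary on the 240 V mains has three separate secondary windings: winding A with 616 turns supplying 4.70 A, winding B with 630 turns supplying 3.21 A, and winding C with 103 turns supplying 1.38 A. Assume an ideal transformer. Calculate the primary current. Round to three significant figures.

V_A = 240 × 616/2447 = 60.417 V; V_B = 240 × 630/2447 = 61.790 V; V_C = 240 × 103/2447 = 10.102 V.
P_out = V_A I_A + V_B I_B + V_C I_C = 60.417×4.70 + 61.790×3.21 + 10.102×1.38 = 283.96 + 198.35 + 13.941 = 496.25 W.
Ideal ⇒ P_in = P_out, so I_p = P_out/V_p = 496.25/240 = 2.07 A.

I_p ≈ 2.07 A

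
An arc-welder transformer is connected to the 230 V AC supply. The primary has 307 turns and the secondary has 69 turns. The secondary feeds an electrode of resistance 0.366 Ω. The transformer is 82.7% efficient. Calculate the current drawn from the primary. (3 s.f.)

I_p ≈ 38.4 A

V_s = 230 × 69/307 = 51.694 V.
I_s = V_s/R = 51.694/0.366 = 141.24 A.
P_out = V_s I_s = 51.694 × 141.24 = 7301.2 W.
P_in = P_out/η = 7301.2/0.827 = 8828.6 W.
I_p = P_in/V_p = 8828.6/230 = 38.4 A.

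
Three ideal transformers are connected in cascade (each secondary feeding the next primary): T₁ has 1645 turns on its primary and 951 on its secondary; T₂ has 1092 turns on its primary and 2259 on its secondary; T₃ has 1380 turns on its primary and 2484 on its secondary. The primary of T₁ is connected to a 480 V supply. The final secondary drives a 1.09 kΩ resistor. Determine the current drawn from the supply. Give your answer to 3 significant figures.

Secondary of T₁: V = 480.00 × 951/1645 = 277.50 V.
Secondary of T₂: V = 277.50 × 2259/1092 = 574.05 V.
Secondary of T₃: V = 574.05 × 2484/1380 = 1033.3 V.
I_load = 1033.3/1090 = 0.94797 A, so P_out = 1033.3 × 0.94797 = 979.53 W.
All ideal ⇒ P_in = P_out, so I_supply = 979.53/480 = 2.04 A.

I_supply ≈ 2.04 A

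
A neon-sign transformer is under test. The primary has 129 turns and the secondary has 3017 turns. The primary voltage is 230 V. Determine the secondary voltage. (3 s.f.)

V_s/V_p = N_s/N_p, so V_s = 230 × 3017/129 = 5380 V.

V_s ≈ 5380 V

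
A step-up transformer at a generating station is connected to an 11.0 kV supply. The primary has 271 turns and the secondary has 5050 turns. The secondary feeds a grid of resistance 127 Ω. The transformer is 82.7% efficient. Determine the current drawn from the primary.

V_s = 11000 × 5050/271 = 204980 V.
I_s = V_s/R = 204980/127 = 1614.0 A.
P_out = V_s I_s = 204980 × 1614.0 = 3.3085×10^8 W.
P_in = P_out/η = 3.3085×10^8/0.827 = 4.0006×10^8 W.
I_p = P_in/V_p = 4.0006×10^8/11000 = 36400 A.

I_p ≈ 36400 A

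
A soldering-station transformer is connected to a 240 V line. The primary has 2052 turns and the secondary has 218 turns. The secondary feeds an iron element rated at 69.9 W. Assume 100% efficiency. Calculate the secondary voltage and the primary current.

V_s ≈ 25.5 V, I_p ≈ 0.291 A

V_s = V_p × N_s/N_p = 240 × 218/2052 = 25.497 V.
I_s = P/V_s = 69.9/25.497 = 2.7415 A.
I_p = I_s × N_s/N_p = 2.7415 × 218/2052 = 0.291 A.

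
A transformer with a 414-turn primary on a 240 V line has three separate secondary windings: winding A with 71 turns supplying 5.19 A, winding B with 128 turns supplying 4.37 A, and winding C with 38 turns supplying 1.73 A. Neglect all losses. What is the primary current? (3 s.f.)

V_A = 240 × 71/414 = 41.159 V; V_B = 240 × 128/414 = 74.203 V; V_C = 240 × 38/414 = 22.029 V.
P_out = V_A I_A + V_B I_B + V_C I_C = 41.159×5.19 + 74.203×4.37 + 22.029×1.73 = 213.62 + 324.27 + 38.110 = 575.99 W.
Ideal ⇒ P_in = P_out, so I_p = P_out/V_p = 575.99/240 = 2.40 A.

I_p ≈ 2.40 A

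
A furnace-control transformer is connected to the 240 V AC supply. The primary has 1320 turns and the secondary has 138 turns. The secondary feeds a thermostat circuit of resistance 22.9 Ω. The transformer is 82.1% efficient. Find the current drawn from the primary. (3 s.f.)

I_p ≈ 0.140 A

V_s = 240 × 138/1320 = 25.091 V.
I_s = V_s/R = 25.091/22.9 = 1.0957 A.
P_out = V_s I_s = 25.091 × 1.0957 = 27.491 W.
P_in = P_out/η = 27.491/0.821 = 33.485 W.
I_p = P_in/V_p = 33.485/240 = 0.140 A.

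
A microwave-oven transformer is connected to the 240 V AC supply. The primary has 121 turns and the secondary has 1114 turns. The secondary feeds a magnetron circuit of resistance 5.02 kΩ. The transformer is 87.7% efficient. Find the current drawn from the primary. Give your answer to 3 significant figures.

V_s = 240 × 1114/121 = 2209.6 V.
I_s = V_s/R = 2209.6/5020 = 0.44016 A.
P_out = V_s I_s = 2209.6 × 0.44016 = 972.56 W.
P_in = P_out/η = 972.56/0.877 = 1109.0 W.
I_p = P_in/V_p = 1109.0/240 = 4.62 A.

I_p ≈ 4.62 A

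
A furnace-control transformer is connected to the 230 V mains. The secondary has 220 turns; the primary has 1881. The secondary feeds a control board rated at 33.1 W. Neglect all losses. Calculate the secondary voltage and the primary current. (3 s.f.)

V_s ≈ 26.9 V, I_p ≈ 0.144 A

V_s = V_p × N_s/N_p = 230 × 220/1881 = 26.901 V.
I_s = P/V_s = 33.1/26.901 = 1.2305 A.
I_p = I_s × N_s/N_p = 1.2305 × 220/1881 = 0.144 A.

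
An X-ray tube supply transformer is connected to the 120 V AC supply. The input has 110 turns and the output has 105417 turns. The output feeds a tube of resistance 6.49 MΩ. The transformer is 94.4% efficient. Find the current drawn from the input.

V_out = 120 × 105417/110 = 115000 V.
I_out = V_out/R = 115000/(6.49×10^6) = 0.017720 A.
P_out = V_out I_out = 115000 × 0.017720 = 2037.8 W.
P_in = P_out/η = 2037.8/0.944 = 2158.6 W.
I_in = P_in/V_in = 2158.6/120 = 18.0 A.

I_in ≈ 18.0 A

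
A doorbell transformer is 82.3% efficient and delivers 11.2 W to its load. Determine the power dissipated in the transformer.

P_in = P_out/η = 11.2/0.823 = 13.6087 W.
P_loss = P_in − P_out = 13.6087 − 11.2 = 2.41 W.

P_loss ≈ 2.41 W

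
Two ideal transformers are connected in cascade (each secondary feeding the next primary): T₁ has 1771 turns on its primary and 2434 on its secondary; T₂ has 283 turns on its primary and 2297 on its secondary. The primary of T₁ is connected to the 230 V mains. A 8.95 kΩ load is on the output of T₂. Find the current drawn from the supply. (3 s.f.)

I_supply ≈ 3.20 A

Secondary of T₁: V = 230.00 × 2434/1771 = 316.10 V.
Secondary of T₂: V = 316.10 × 2297/283 = 2565.7 V.
I_load = 2565.7/8950 = 0.28667 A, so P_out = 2565.7 × 0.28667 = 735.51 W.
All ideal ⇒ P_in = P_out, so I_supply = 735.51/230 = 3.20 A.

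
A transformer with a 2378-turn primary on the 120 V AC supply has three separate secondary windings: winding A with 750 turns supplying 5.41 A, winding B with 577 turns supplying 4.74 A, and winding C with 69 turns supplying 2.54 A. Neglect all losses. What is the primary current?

I_p ≈ 2.93 A

V_A = 120 × 750/2378 = 37.847 V; V_B = 120 × 577/2378 = 29.117 V; V_C = 120 × 69/2378 = 3.4819 V.
P_out = V_A I_A + V_B I_B + V_C I_C = 37.847×5.41 + 29.117×4.74 + 3.4819×2.54 = 204.75 + 138.01 + 8.8441 = 351.61 W.
Ideal ⇒ P_in = P_out, so I_p = P_out/V_p = 351.61/120 = 2.93 A.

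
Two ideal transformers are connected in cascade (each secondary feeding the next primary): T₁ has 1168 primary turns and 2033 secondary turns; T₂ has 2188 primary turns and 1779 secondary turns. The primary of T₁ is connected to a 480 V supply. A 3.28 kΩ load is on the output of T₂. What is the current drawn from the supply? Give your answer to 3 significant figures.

After T₁: V = 480.00 × 2033/1168 = 835.48 V.
After T₂: V = 835.48 × 1779/2188 = 679.30 V.
I_load = 679.30/3280 = 0.20710 A, so P_out = 679.30 × 0.20710 = 140.69 W.
All ideal ⇒ P_in = P_out, so I_supply = 140.69/480 = 0.293 A.

I_supply ≈ 0.293 A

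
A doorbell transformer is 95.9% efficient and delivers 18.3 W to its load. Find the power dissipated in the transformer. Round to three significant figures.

P_loss ≈ 0.782 W

P_in = P_out/η = 18.3/0.959 = 19.0824 W.
P_loss = P_in − P_out = 19.0824 − 18.3 = 0.782 W.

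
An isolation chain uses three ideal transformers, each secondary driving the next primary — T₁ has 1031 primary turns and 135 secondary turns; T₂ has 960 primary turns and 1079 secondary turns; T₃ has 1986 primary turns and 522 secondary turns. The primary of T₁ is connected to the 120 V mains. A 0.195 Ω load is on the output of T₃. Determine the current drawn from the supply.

I_supply ≈ 0.921 A

Secondary of T₁: V = 120.00 × 135/1031 = 15.713 V.
Secondary of T₂: V = 15.713 × 1079/960 = 17.661 V.
Secondary of T₃: V = 17.661 × 522/1986 = 4.6419 V.
I_load = 4.6419/0.195 = 23.805 A, so P_out = 4.6419 × 23.805 = 110.50 W.
All ideal ⇒ P_in = P_out, so I_supply = 110.50/120 = 0.921 A.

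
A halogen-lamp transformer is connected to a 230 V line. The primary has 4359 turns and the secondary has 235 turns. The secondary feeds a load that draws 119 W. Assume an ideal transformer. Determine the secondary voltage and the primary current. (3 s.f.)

V_s ≈ 12.4 V, I_p ≈ 0.517 A

V_s = V_p × N_s/N_p = 230 × 235/4359 = 12.400 V.
I_s = P/V_s = 119/12.400 = 9.5971 A.
I_p = I_s × N_s/N_p = 9.5971 × 235/4359 = 0.517 A.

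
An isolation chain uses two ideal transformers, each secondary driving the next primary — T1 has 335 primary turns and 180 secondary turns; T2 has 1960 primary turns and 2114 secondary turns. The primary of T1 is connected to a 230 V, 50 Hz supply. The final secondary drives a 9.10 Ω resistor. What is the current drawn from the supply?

I_supply ≈ 8.49 A

Secondary of T1: V = 230.00 × 180/335 = 123.58 V.
Secondary of T2: V = 123.58 × 2114/1960 = 133.29 V.
I_load = 133.29/9.10 = 14.647 A, so P_out = 133.29 × 14.647 = 1952.4 W.
All ideal ⇒ P_in = P_out, so I_supply = 1952.4/230 = 8.49 A.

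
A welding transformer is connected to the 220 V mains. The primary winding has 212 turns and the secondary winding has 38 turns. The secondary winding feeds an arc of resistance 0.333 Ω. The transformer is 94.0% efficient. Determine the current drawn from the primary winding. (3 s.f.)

I_p ≈ 22.6 A

V_s = 220 × 38/212 = 39.434 V.
I_s = V_s/R = 39.434/0.333 = 118.42 A.
P_out = V_s I_s = 39.434 × 118.42 = 4669.8 W.
P_in = P_out/η = 4669.8/0.940 = 4967.9 W.
I_p = P_in/V_p = 4967.9/220 = 22.6 A.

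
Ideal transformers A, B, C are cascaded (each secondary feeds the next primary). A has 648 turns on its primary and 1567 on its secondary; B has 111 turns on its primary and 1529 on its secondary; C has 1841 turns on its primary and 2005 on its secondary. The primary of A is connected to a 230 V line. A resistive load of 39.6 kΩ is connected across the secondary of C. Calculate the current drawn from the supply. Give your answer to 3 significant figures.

I_supply ≈ 7.64 A

Secondary of A: V = 230.00 × 1567/648 = 556.19 V.
Secondary of B: V = 556.19 × 1529/111 = 7661.4 V.
Secondary of C: V = 7661.4 × 2005/1841 = 8343.9 V.
I_load = 8343.9/39600 = 0.21070 A, so P_out = 8343.9 × 0.21070 = 1758.1 W.
All ideal ⇒ P_in = P_out, so I_supply = 1758.1/230 = 7.64 A.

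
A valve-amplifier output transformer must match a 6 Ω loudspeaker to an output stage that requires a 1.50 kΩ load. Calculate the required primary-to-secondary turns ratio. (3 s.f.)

N_p/N_s ≈ 15.8

Z_p/Z_s = (N_p/N_s)², so N_p/N_s = √(1500/6) = √250 = 15.8.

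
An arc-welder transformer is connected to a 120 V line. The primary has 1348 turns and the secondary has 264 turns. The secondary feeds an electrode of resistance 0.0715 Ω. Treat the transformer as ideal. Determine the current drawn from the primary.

V_s = V_p × N_s/N_p = 120 × 264/1348 = 23.501 V.
I_s = V_s/R = 23.501/0.0715 = 328.69 A.
For an ideal transformer I_p N_p = I_s N_s, so I_p = 328.69 × 264/1348 = 64.4 A.

I_p ≈ 64.4 A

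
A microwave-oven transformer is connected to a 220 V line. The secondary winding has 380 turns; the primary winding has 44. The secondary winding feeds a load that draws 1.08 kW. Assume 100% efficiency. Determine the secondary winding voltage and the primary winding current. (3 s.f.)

V_s ≈ 1900 V, I_p ≈ 4.91 A

V_s = V_p × N_s/N_p = 220 × 380/44 = 1900.0 V.
I_s = P/V_s = 1080/1900.0 = 0.56842 A.
I_p = I_s × N_s/N_p = 0.56842 × 380/44 = 4.91 A.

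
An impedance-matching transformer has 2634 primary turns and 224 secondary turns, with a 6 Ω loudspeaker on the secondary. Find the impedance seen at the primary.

Z_p = (N_p/N_s)² × Z_s = (2634/224)² × 6 = 830 Ω.

Z_p ≈ 830 Ω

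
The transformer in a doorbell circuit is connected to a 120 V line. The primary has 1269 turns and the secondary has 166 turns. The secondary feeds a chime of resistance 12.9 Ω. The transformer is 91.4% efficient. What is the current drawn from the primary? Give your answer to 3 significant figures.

V_s = 120 × 166/1269 = 15.697 V.
I_s = V_s/R = 15.697/12.9 = 1.2169 A.
P_out = V_s I_s = 15.697 × 1.2169 = 19.101 W.
P_in = P_out/η = 19.101/0.914 = 20.899 W.
I_p = P_in/V_p = 20.899/120 = 0.174 A.

I_p ≈ 0.174 A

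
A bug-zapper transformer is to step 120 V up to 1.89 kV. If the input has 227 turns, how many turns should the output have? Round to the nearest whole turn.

N_out = 3575 turns

N_out/N_in = V_out/V_in, so N_out = 227 × 1890/120 = 3575.2 ≈ 3575 turns.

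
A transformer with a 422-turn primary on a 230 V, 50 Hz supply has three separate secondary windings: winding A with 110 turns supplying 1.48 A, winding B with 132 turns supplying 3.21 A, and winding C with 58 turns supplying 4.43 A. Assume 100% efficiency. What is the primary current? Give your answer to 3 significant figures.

I_p ≈ 2.00 A

V_A = 230 × 110/422 = 59.953 V; V_B = 230 × 132/422 = 71.943 V; V_C = 230 × 58/422 = 31.611 V.
P_out = V_A I_A + V_B I_B + V_C I_C = 59.953×1.48 + 71.943×3.21 + 31.611×4.43 = 88.730 + 230.94 + 140.04 = 459.71 W.
Ideal ⇒ P_in = P_out, so I_p = P_out/V_p = 459.71/230 = 2.00 A.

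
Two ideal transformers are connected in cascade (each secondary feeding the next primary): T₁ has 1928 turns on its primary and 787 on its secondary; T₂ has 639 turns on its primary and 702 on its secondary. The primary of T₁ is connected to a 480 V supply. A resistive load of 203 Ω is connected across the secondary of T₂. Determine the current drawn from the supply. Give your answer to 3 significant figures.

I_supply ≈ 0.476 A

After T₁: V = 480.00 × 787/1928 = 195.93 V.
After T₂: V = 195.93 × 702/639 = 215.25 V.
I_load = 215.25/203 = 1.0603 A, so P_out = 215.25 × 1.0603 = 228.24 W.
All ideal ⇒ P_in = P_out, so I_supply = 228.24/480 = 0.476 A.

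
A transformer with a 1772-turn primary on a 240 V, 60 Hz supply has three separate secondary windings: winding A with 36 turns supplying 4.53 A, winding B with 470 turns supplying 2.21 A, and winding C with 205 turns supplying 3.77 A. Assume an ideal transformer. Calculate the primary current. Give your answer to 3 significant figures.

V_A = 240 × 36/1772 = 4.8758 V; V_B = 240 × 470/1772 = 63.657 V; V_C = 240 × 205/1772 = 27.765 V.
P_out = V_A I_A + V_B I_B + V_C I_C = 4.8758×4.53 + 63.657×2.21 + 27.765×3.77 = 22.088 + 140.68 + 104.67 = 267.44 W.
Ideal ⇒ P_in = P_out, so I_p = P_out/V_p = 267.44/240 = 1.11 A.

I_p ≈ 1.11 A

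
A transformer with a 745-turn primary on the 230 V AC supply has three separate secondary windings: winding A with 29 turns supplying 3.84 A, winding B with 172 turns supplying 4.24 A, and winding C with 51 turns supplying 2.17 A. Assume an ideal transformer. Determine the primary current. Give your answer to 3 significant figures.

I_p ≈ 1.28 A

V_A = 230 × 29/745 = 8.9530 V; V_B = 230 × 172/745 = 53.101 V; V_C = 230 × 51/745 = 15.745 V.
P_out = V_A I_A + V_B I_B + V_C I_C = 8.9530×3.84 + 53.101×4.24 + 15.745×2.17 = 34.380 + 225.15 + 34.167 = 293.69 W.
Ideal ⇒ P_in = P_out, so I_p = P_out/V_p = 293.69/230 = 1.28 A.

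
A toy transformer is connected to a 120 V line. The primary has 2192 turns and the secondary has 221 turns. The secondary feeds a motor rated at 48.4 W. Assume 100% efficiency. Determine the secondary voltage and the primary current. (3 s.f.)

V_s ≈ 12.1 V, I_p ≈ 0.403 A

V_s = V_p × N_s/N_p = 120 × 221/2192 = 12.099 V.
I_s = P/V_s = 48.4/12.099 = 4.0005 A.
I_p = I_s × N_s/N_p = 4.0005 × 221/2192 = 0.403 A.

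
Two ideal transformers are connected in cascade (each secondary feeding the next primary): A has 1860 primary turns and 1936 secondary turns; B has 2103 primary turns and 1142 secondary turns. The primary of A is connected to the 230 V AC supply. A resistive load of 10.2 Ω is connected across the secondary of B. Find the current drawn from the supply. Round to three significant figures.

I_supply ≈ 7.20 A

After A: V = 230.00 × 1936/1860 = 239.40 V.
After B: V = 239.40 × 1142/2103 = 130.00 V.
I_load = 130.00/10.2 = 12.745 A, so P_out = 130.00 × 12.745 = 1656.9 W.
All ideal ⇒ P_in = P_out, so I_supply = 1656.9/230 = 7.20 A.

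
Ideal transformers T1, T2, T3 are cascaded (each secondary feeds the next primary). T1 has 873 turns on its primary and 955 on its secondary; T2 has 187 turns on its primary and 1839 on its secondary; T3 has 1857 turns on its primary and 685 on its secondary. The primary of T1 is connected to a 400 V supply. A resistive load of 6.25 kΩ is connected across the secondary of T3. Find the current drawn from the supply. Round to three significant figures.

After T1: V = 400.00 × 955/873 = 437.57 V.
After T2: V = 437.57 × 1839/187 = 4303.2 V.
After T3: V = 4303.2 × 685/1857 = 1587.3 V.
I_load = 1587.3/6250 = 0.25397 A, so P_out = 1587.3 × 0.25397 = 403.14 W.
All ideal ⇒ P_in = P_out, so I_supply = 403.14/400 = 1.01 A.

I_supply ≈ 1.01 A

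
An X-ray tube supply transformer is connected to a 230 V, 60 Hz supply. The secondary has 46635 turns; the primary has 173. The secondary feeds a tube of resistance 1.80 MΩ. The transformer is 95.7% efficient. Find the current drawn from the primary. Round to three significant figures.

I_p ≈ 9.70 A

V_s = 230 × 46635/173 = 62000 V.
I_s = V_s/R = 62000/(1.80×10^6) = 0.034445 A.
P_out = V_s I_s = 62000 × 0.034445 = 2135.6 W.
P_in = P_out/η = 2135.6/0.957 = 2231.5 W.
I_p = P_in/V_p = 2231.5/230 = 9.70 A.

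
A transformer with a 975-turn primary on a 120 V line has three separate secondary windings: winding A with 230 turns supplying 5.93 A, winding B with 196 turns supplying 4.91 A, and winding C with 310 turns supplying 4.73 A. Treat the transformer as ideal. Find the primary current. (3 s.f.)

I_p ≈ 3.89 A

V_A = 120 × 230/975 = 28.308 V; V_B = 120 × 196/975 = 24.123 V; V_C = 120 × 310/975 = 38.154 V.
P_out = V_A I_A + V_B I_B + V_C I_C = 28.308×5.93 + 24.123×4.91 + 38.154×4.73 = 167.86 + 118.44 + 180.47 = 466.78 W.
Ideal ⇒ P_in = P_out, so I_p = P_out/V_p = 466.78/120 = 3.89 A.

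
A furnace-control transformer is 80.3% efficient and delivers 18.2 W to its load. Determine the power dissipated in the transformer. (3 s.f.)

P_in = P_out/η = 18.2/0.803 = 22.6650 W.
P_loss = P_in − P_out = 22.6650 − 18.2 = 4.47 W.

P_loss ≈ 4.47 W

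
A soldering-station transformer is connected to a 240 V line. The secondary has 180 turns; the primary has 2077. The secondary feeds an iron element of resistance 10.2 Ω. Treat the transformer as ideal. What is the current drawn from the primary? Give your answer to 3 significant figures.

I_p ≈ 0.177 A

V_s = V_p × N_s/N_p = 240 × 180/2077 = 20.799 V.
I_s = V_s/R = 20.799/10.2 = 2.0391 A.
For an ideal transformer I_p N_p = I_s N_s, so I_p = 2.0391 × 180/2077 = 0.177 A.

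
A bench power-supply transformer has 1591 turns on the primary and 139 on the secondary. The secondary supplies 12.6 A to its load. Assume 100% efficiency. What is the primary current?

For an ideal transformer I_p/I_s = N_s/N_p, so I_p = 12.6 × 139/1591 = 1.10 A.

I_p ≈ 1.10 A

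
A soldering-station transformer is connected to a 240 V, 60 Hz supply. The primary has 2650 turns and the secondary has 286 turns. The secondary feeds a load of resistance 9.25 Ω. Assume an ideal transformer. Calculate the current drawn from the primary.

I_p ≈ 0.302 A

V_s = V_p × N_s/N_p = 240 × 286/2650 = 25.902 V.
I_s = V_s/R = 25.902/9.25 = 2.8002 A.
For an ideal transformer I_p N_p = I_s N_s, so I_p = 2.8002 × 286/2650 = 0.302 A.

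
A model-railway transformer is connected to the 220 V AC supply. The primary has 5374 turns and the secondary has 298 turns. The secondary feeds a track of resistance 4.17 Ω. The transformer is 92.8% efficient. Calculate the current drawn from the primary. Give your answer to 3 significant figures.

V_s = 220 × 298/5374 = 12.199 V.
I_s = V_s/R = 12.199/4.17 = 2.9255 A.
P_out = V_s I_s = 12.199 × 2.9255 = 35.690 W.
P_in = P_out/η = 35.690/0.928 = 38.459 W.
I_p = P_in/V_p = 38.459/220 = 0.175 A.

I_p ≈ 0.175 A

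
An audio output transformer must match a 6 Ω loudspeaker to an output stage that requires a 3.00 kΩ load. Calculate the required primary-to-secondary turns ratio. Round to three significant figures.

Z_p/Z_s = (N_p/N_s)², so N_p/N_s = √(3000/6) = √500 = 22.4.

N_p/N_s ≈ 22.4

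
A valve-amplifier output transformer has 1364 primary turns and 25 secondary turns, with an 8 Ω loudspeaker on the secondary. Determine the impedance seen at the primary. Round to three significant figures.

Z_p ≈ 23800 Ω

Z_p = (N_p/N_s)² × Z_s = (1364/25)² × 8 = 23800 Ω.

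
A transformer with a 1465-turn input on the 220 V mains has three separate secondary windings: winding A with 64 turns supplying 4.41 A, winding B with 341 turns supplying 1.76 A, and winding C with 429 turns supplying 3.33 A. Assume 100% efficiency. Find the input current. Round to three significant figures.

I_in ≈ 1.58 A

V_A = 220 × 64/1465 = 9.6109 V; V_B = 220 × 341/1465 = 51.208 V; V_C = 220 × 429/1465 = 64.423 V.
P_out = V_A I_A + V_B I_B + V_C I_C = 9.6109×4.41 + 51.208×1.76 + 64.423×3.33 = 42.384 + 90.126 + 214.53 = 347.04 W.
Ideal ⇒ P_in = P_out, so I_in = P_out/V_in = 347.04/220 = 1.58 A.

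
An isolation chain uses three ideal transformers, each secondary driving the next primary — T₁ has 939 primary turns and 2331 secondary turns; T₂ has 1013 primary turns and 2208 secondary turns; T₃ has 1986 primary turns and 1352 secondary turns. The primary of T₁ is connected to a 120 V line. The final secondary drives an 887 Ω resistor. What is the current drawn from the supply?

Secondary of T₁: V = 120.00 × 2331/939 = 297.89 V.
Secondary of T₂: V = 297.89 × 2208/1013 = 649.30 V.
Secondary of T₃: V = 649.30 × 1352/1986 = 442.02 V.
I_load = 442.02/887 = 0.49833 A, so P_out = 442.02 × 0.49833 = 220.28 W.
All ideal ⇒ P_in = P_out, so I_supply = 220.28/120 = 1.84 A.

I_supply ≈ 1.84 A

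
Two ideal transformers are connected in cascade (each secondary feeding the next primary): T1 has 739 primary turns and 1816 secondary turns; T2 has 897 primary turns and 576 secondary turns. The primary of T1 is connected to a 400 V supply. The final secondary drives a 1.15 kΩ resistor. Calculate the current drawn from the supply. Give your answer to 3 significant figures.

I_supply ≈ 0.866 A

After T1: V = 400.00 × 1816/739 = 982.95 V.
After T2: V = 982.95 × 576/897 = 631.19 V.
I_load = 631.19/1150 = 0.54886 A, so P_out = 631.19 × 0.54886 = 346.44 W.
All ideal ⇒ P_in = P_out, so I_supply = 346.44/400 = 0.866 A.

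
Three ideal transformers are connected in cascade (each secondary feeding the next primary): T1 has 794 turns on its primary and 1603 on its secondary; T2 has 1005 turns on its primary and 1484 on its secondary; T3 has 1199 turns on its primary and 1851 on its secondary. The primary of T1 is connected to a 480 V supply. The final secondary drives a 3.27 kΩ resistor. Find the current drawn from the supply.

After T1: V = 480.00 × 1603/794 = 969.07 V.
After T2: V = 969.07 × 1484/1005 = 1430.9 V.
After T3: V = 1430.9 × 1851/1199 = 2209.1 V.
I_load = 2209.1/3270 = 0.67556 A, so P_out = 2209.1 × 0.67556 = 1492.4 W.
All ideal ⇒ P_in = P_out, so I_supply = 1492.4/480 = 3.11 A.

I_supply ≈ 3.11 A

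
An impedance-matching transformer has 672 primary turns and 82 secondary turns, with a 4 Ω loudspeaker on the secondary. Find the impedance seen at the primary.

Z_p ≈ 269 Ω

Z_p = (N_p/N_s)² × Z_s = (672/82)² × 4 = 269 Ω.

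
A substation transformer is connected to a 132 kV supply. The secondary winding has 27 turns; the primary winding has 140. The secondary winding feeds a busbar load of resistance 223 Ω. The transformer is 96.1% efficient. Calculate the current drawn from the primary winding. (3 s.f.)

V_s = 132000 × 27/140 = 25457 V.
I_s = V_s/R = 25457/223 = 114.16 A.
P_out = V_s I_s = 25457 × 114.16 = 2.9061×10^6 W.
P_in = P_out/η = 2.9061×10^6/0.961 = 3.0241×10^6 W.
I_p = P_in/V_p = 3.0241×10^6/132000 = 22.9 A.

I_p ≈ 22.9 A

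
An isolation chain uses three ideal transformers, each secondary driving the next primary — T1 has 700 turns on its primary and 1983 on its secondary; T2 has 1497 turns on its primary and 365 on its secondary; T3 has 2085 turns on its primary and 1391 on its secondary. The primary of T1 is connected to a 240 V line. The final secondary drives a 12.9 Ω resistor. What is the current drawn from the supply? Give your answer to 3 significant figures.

Secondary of T1: V = 240.00 × 1983/700 = 679.89 V.
Secondary of T2: V = 679.89 × 365/1497 = 165.77 V.
Secondary of T3: V = 165.77 × 1391/2085 = 110.59 V.
I_load = 110.59/12.9 = 8.5731 A, so P_out = 110.59 × 8.5731 = 948.13 W.
All ideal ⇒ P_in = P_out, so I_supply = 948.13/240 = 3.95 A.

I_supply ≈ 3.95 A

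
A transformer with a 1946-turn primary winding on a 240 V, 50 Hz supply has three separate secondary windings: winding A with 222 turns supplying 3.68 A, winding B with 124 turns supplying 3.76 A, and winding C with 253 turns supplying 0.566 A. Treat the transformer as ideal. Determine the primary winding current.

I_p ≈ 0.733 A

V_A = 240 × 222/1946 = 27.379 V; V_B = 240 × 124/1946 = 15.293 V; V_C = 240 × 253/1946 = 31.202 V.
P_out = V_A I_A + V_B I_B + V_C I_C = 27.379×3.68 + 15.293×3.76 + 31.202×0.566 = 100.76 + 57.501 + 17.661 = 175.92 W.
Ideal ⇒ P_in = P_out, so I_p = P_out/V_p = 175.92/240 = 0.733 A.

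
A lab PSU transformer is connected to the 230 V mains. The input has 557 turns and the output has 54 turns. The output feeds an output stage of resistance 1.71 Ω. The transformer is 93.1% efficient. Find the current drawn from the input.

V_out = 230 × 54/557 = 22.298 V.
I_out = V_out/R = 22.298/1.71 = 13.040 A.
P_out = V_out I_out = 22.298 × 13.040 = 290.76 W.
P_in = P_out/η = 290.76/0.931 = 312.31 W.
I_in = P_in/V_in = 312.31/230 = 1.36 A.

I_in ≈ 1.36 A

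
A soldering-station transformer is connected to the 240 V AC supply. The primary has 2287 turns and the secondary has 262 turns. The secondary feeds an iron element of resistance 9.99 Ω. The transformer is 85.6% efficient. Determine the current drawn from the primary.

V_s = 240 × 262/2287 = 27.495 V.
I_s = V_s/R = 27.495/9.99 = 2.7522 A.
P_out = V_s I_s = 27.495 × 2.7522 = 75.671 W.
P_in = P_out/η = 75.671/0.856 = 88.400 W.
I_p = P_in/V_p = 88.400/240 = 0.368 A.

I_p ≈ 0.368 A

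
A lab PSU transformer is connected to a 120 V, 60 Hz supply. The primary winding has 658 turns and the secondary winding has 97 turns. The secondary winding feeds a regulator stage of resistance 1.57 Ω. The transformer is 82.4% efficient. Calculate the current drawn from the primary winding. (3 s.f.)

V_s = 120 × 97/658 = 17.690 V.
I_s = V_s/R = 17.690/1.57 = 11.267 A.
P_out = V_s I_s = 17.690 × 11.267 = 199.32 W.
P_in = P_out/η = 199.32/0.824 = 241.90 W.
I_p = P_in/V_p = 241.90/120 = 2.02 A.

I_p ≈ 2.02 A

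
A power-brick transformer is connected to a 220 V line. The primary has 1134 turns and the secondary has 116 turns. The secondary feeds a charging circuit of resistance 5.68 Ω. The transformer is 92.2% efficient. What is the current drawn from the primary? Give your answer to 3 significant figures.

I_p ≈ 0.440 A

V_s = 220 × 116/1134 = 22.504 V.
I_s = V_s/R = 22.504/5.68 = 3.9620 A.
P_out = V_s I_s = 22.504 × 3.9620 = 89.163 W.
P_in = P_out/η = 89.163/0.922 = 96.707 W.
I_p = P_in/V_p = 96.707/220 = 0.440 A.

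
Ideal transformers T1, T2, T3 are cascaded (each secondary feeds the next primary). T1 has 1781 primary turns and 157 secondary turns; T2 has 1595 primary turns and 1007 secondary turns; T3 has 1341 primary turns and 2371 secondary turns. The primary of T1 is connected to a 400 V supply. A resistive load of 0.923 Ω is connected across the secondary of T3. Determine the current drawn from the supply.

After T1: V = 400.00 × 157/1781 = 35.261 V.
After T2: V = 35.261 × 1007/1595 = 22.262 V.
After T3: V = 22.262 × 2371/1341 = 39.361 V.
I_load = 39.361/0.923 = 42.645 A, so P_out = 39.361 × 42.645 = 1678.5 W.
All ideal ⇒ P_in = P_out, so I_supply = 1678.5/400 = 4.20 A.

I_supply ≈ 4.20 A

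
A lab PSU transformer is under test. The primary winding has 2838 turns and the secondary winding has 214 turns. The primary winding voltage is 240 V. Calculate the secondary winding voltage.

V_s/V_p = N_s/N_p, so V_s = 240 × 214/2838 = 18.1 V.

V_s ≈ 18.1 V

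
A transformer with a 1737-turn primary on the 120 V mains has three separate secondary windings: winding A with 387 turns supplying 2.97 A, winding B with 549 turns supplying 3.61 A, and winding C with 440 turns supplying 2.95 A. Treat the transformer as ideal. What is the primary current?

I_p ≈ 2.55 A

V_A = 120 × 387/1737 = 26.736 V; V_B = 120 × 549/1737 = 37.927 V; V_C = 120 × 440/1737 = 30.397 V.
P_out = V_A I_A + V_B I_B + V_C I_C = 26.736×2.97 + 37.927×3.61 + 30.397×2.95 = 79.405 + 136.92 + 89.672 = 306.00 W.
Ideal ⇒ P_in = P_out, so I_p = P_out/V_p = 306.00/120 = 2.55 A.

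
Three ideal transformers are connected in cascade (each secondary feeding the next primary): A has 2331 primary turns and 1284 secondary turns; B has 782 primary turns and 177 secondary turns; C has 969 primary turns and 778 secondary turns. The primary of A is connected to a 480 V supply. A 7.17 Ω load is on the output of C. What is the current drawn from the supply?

I_supply ≈ 0.671 A

Secondary of A: V = 480.00 × 1284/2331 = 264.40 V.
Secondary of B: V = 264.40 × 177/782 = 59.845 V.
Secondary of C: V = 59.845 × 778/969 = 48.049 V.
I_load = 48.049/7.17 = 6.7014 A, so P_out = 48.049 × 6.7014 = 322.00 W.
All ideal ⇒ P_in = P_out, so I_supply = 322.00/480 = 0.671 A.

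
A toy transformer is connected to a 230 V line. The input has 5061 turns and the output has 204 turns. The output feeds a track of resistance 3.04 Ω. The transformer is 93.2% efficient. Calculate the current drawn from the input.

V_out = 230 × 204/5061 = 9.2709 V.
I_out = V_out/R = 9.2709/3.04 = 3.0496 A.
P_out = V_out I_out = 9.2709 × 3.0496 = 28.273 W.
P_in = P_out/η = 28.273/0.932 = 30.336 W.
I_in = P_in/V_in = 30.336/230 = 0.132 A.

I_in ≈ 0.132 A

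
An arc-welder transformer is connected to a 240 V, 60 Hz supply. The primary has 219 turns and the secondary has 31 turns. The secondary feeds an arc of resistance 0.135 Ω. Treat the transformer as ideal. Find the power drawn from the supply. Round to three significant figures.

P ≈ 8550 W

V_s = V_p × N_s/N_p = 240 × 31/219 = 33.973 V.
I_s = V_s/R = 33.973/0.135 = 251.65 A.
I_p = I_s × N_s/N_p = 251.65 × 31/219 = 35.622 A.
P = V_p I_p = 240 × 35.622 = 8550 W.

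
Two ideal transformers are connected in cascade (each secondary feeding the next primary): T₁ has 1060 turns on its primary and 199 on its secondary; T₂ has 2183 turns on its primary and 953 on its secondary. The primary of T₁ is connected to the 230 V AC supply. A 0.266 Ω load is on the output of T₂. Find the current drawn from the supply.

After T₁: V = 230.00 × 199/1060 = 43.179 V.
After T₂: V = 43.179 × 953/2183 = 18.850 V.
I_load = 18.850/0.266 = 70.865 A, so P_out = 18.850 × 70.865 = 1335.8 W.
All ideal ⇒ P_in = P_out, so I_supply = 1335.8/230 = 5.81 A.

I_supply ≈ 5.81 A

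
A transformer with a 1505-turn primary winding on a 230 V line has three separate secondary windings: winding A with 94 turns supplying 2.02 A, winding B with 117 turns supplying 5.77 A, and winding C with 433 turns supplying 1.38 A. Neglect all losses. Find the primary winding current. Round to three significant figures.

I_p ≈ 0.972 A

V_A = 230 × 94/1505 = 14.365 V; V_B = 230 × 117/1505 = 17.880 V; V_C = 230 × 433/1505 = 66.173 V.
P_out = V_A I_A + V_B I_B + V_C I_C = 14.365×2.02 + 17.880×5.77 + 66.173×1.38 = 29.018 + 103.17 + 91.318 = 223.51 W.
Ideal ⇒ P_in = P_out, so I_p = P_out/V_p = 223.51/230 = 0.972 A.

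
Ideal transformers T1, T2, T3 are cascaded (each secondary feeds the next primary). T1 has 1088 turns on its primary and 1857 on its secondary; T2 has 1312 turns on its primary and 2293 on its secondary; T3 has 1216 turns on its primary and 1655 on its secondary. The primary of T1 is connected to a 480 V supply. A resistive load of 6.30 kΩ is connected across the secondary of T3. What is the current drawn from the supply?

I_supply ≈ 1.26 A

After T1: V = 480.00 × 1857/1088 = 819.26 V.
After T2: V = 819.26 × 2293/1312 = 1431.8 V.
After T3: V = 1431.8 × 1655/1216 = 1948.8 V.
I_load = 1948.8/6300 = 0.30933 A, so P_out = 1948.8 × 0.30933 = 602.81 W.
All ideal ⇒ P_in = P_out, so I_supply = 602.81/480 = 1.26 A.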